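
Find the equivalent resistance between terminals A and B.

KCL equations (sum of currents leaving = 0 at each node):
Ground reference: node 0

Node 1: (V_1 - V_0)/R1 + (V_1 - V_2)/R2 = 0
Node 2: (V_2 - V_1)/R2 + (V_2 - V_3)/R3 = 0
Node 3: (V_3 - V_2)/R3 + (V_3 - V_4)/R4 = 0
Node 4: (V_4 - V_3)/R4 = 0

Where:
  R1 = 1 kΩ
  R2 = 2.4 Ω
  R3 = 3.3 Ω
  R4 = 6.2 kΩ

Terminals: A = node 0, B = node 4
Reduce the network between node 0 (A) and node 4 (B) by series/parallel combination:
  Rs1 = R1 + R2 (series, joined only at node 1) = 1000 + 2.4 = 1002 Ω
  Rs2 = R3 + Rs1 (series, joined only at node 2) = 3.3 + 1002 = 1006 Ω
  Rs3 = R4 + Rs2 (series, joined only at node 3) = 6200 + 1006 = 7206 Ω
R_eq = 7.206 kΩ

Final answer: 7.206 kΩ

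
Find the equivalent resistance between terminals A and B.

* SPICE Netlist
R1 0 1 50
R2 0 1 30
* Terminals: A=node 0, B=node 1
Reduce the network between node 0 (A) and node 1 (B) by series/parallel combination:
  Rp1 = R1 ‖ R2 (parallel, both between nodes 0 and 1) = 1/(1/50 + 1/30) = 18.75 Ω
R_eq = 18.75 Ω

Final answer: 18.75 Ω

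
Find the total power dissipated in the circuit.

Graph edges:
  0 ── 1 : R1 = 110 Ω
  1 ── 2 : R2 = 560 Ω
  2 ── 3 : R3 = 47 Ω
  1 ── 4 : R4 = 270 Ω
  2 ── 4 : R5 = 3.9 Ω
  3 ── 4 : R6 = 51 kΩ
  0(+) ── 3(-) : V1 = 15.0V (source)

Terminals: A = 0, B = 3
Nodal analysis, taking node 3 as the 0 V reference.
Source V1 fixes V_0 = 15 V.
KCL at each unknown node (sum of currents leaving = 0; resistances in Ω):
  Node 1: (V_1 - 15)/110 + (V_1 - V_2)/560 + (V_1 - V_4)/270 = 0
  Node 2: (V_2 - V_1)/560 + (V_2 - 0)/47 + (V_2 - V_4)/3.9 = 0
  Node 4: (V_4 - V_1)/270 + (V_4 - V_2)/3.9 + (V_4 - 0)/51000 = 0
Collecting terms (coefficients in siemens):
  0.01458·V_1 - 0.001786·V_2 - 0.003704·V_4 = 0.1364
  0.2795·V_2 - 0.001786·V_1 - 0.2564·V_4 = 0
  0.2601·V_4 - 0.003704·V_1 - 0.2564·V_2 = 0
Solving these 3 simultaneous equations (Gaussian elimination) gives:
  V_1 = 10.16 V, V_2 = 2.066 V, V_4 = 2.181 V
Power in each resistor, P = (ΔV)²/R:
  P_R1 = (15 - 10.16)²/110 = 0.213 W
  P_R2 = (10.16 - 2.066)²/560 = 0.117 W
  P_R3 = (2.066 - 0)²/47 = 0.09083 W
  P_R4 = (10.16 - 2.181)²/270 = 0.2358 W
  P_R5 = (2.066 - 2.181)²/3.9 = 0.003396 W
  P_R6 = (0 - 2.181)²/51000 = 0.00009329 W
P_total = P_R1 + P_R2 + P_R3 + P_R4 + P_R5 + P_R6 = 0.66 W

Final answer: 0.66 W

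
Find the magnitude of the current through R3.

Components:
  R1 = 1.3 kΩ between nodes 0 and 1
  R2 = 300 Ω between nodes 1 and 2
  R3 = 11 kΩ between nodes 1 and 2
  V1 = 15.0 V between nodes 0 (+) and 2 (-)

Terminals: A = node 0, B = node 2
Nodal analysis, taking node 2 as the 0 V reference.
Source V1 fixes V_0 = 15 V.
KCL at each unknown node (sum of currents leaving = 0; resistances in Ω):
  Node 1: (V_1 - 15)/1300 + (V_1 - 0)/300 + (V_1 - 0)/11000 = 0
Collecting terms: 0.004193 × V_1 = 0.01154  =>  V_1 = 2.752 V
I_R3 = (V_1 - V_2)/R3 = (2.752 - 0)/11000 = 0.0002501 A
|I_R3| = 0.0002501 A

Final answer: |I_R3| = 0.0002501 A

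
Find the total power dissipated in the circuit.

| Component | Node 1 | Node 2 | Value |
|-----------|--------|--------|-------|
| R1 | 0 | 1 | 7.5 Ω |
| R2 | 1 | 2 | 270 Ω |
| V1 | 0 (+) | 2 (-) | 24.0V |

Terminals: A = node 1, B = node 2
Nodal analysis, taking node 2 as the 0 V reference.
Source V1 fixes V_0 = 24 V.
KCL at each unknown node (sum of currents leaving = 0; resistances in Ω):
  Node 1: (V_1 - 24)/7.5 + (V_1 - 0)/270 = 0
Collecting terms: 0.137 × V_1 = 3.2  =>  V_1 = 23.35 V
Power in each resistor, P = (ΔV)²/R:
  P_R1 = (24 - 23.35)²/7.5 = 0.0561 W
  P_R2 = (23.35 - 0)²/270 = 2.02 W
P_total = P_R1 + P_R2 = 2.076 W

Final answer: 2.076 W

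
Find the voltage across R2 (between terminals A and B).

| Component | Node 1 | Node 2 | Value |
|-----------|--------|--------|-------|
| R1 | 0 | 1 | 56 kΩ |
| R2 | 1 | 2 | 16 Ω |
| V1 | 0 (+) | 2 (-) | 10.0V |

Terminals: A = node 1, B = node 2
R1 and R2 are in series across V1 (node 0 → node 1 → node 2), and the output A–B is taken across R2, so this is a voltage divider.
Series current: I = V1/(R1 + R2) = 10/(56000 + 16) = 10/56020 = 0.0001785 A
V_R2 = I × R2 = V1 × R2/(R1 + R2) = 10 × 16/56020 = 0.002856 V

Final answer: 0.002856 V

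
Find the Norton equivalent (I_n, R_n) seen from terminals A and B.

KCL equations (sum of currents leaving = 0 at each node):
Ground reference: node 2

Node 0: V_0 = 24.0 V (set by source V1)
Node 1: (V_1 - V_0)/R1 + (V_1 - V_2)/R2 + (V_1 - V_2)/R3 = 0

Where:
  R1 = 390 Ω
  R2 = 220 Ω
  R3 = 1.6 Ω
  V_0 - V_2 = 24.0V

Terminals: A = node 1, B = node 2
Find the Thévenin equivalent first; then I_n = V_th/R_th and R_n = R_th.
Step 1 — V_th is the open-circuit voltage V_A - V_B (nothing connected across the terminals).
Nodal analysis, taking node 2 as the 0 V reference.
Source V1 fixes V_0 = 24 V.
KCL at each unknown node (sum of currents leaving = 0; resistances in Ω):
  Node 1: (V_1 - 24)/390 + (V_1 - 0)/220 + (V_1 - 0)/1.6 = 0
Collecting terms: 0.6321 × V_1 = 0.06154  =>  V_1 = 0.09735 V
V_th = V_1 - V_2 = 0.09735 - 0 = 0.09735 V
Step 2 — R_th: zero the source — replace V1 by a short circuit (node 2 merges into node 0) — and find the resistance seen between A (node 1) and B (node 0).
Reduce the network between node 1 (A) and node 0 (B) by series/parallel combination:
  Rp1 = R1 ‖ R2 ‖ R3 (parallel, all between nodes 0 and 1) = 1/(1/390 + 1/220 + 1/1.6) = 1.582 Ω
R_th = 1.582 Ω
I_n = V_th/R_th = 0.09735/1.582 = 0.06154 A, and R_n = R_th = 1.582 Ω

Final answer: I_n = 0.06154 A, R_n = 1.582 Ω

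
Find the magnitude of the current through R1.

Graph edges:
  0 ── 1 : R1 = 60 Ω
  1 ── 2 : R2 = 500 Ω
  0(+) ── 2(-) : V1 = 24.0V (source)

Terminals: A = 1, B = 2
Nodal analysis, taking node 2 as the 0 V reference.
Source V1 fixes V_0 = 24 V.
KCL at each unknown node (sum of currents leaving = 0; resistances in Ω):
  Node 1: (V_1 - 24)/60 + (V_1 - 0)/500 = 0
Collecting terms: 0.01867 × V_1 = 0.4  =>  V_1 = 21.43 V
I_R1 = (V_0 - V_1)/R1 = (24 - 21.43)/60 = 0.04286 A
|I_R1| = 0.04286 A

Final answer: |I_R1| = 0.04286 A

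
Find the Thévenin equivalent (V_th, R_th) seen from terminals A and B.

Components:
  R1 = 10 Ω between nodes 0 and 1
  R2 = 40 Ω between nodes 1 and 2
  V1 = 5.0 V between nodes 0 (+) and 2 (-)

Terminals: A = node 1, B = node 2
Step 1 — V_th is the open-circuit voltage V_A - V_B (nothing connected across the terminals).
Nodal analysis, taking node 2 as the 0 V reference.
Source V1 fixes V_0 = 5 V.
KCL at each unknown node (sum of currents leaving = 0; resistances in Ω):
  Node 1: (V_1 - 5)/10 + (V_1 - 0)/40 = 0
Collecting terms: 0.125 × V_1 = 0.5  =>  V_1 = 4 V
V_th = V_1 - V_2 = 4 - 0 = 4 V
Step 2 — R_th: zero the source — replace V1 by a short circuit (node 2 merges into node 0) — and find the resistance seen between A (node 1) and B (node 0).
Reduce the network between node 1 (A) and node 0 (B) by series/parallel combination:
  Rp1 = R1 ‖ R2 (parallel, both between nodes 0 and 1) = 1/(1/10 + 1/40) = 8 Ω
R_th = 8 Ω

Final answer: V_th = 4 V, R_th = 8 Ω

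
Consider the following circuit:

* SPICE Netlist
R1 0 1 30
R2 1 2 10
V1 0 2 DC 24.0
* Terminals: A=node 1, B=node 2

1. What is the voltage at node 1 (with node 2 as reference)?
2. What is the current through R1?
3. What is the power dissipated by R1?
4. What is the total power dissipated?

Nodal analysis, taking node 2 as the 0 V reference.
Source V1 fixes V_0 = 24 V.
KCL at each unknown node (sum of currents leaving = 0; resistances in Ω):
  Node 1: (V_1 - 24)/30 + (V_1 - 0)/10 = 0
Collecting terms: 0.1333 × V_1 = 0.8  =>  V_1 = 6 V
Part 1:
  Read off the nodal solution: V_1 = 6 V
Part 2:
  I_R1 = (V_0 - V_1)/R1 = (24 - 6)/30 = 0.6 A
  Magnitude: I_R1 = 0.6 A
Part 3:
  I_R1 = (V_0 - V_1)/R1 = (24 - 6)/30 = 0.6 A
  P_R1 = I_R1² × R1 = (0.6)² × 30 = 10.8 W
Part 4:
  Power in each resistor, P = (ΔV)²/R:
    P_R1 = (24 - 6)²/30 = 10.8 W
    P_R2 = (6 - 0)²/10 = 3.6 W
  P_total = P_R1 + P_R2 = 14.4 W

Final answers:
1. V_1 = 6 V
2. I_R1 = 0.6 A
3. P_R1 = 10.8 W
4. P_total = 14.4 W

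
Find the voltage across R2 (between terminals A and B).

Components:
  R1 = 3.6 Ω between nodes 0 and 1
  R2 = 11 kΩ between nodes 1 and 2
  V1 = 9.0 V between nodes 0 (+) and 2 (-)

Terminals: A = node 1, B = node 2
R1 and R2 are in series across V1 (node 0 → node 1 → node 2), and the output A–B is taken across R2, so this is a voltage divider.
Series current: I = V1/(R1 + R2) = 9/(3.6 + 11000) = 9/11000 = 0.0008179 A
V_R2 = I × R2 = V1 × R2/(R1 + R2) = 9 × 11000/11000 = 8.997 V

Final answer: 8.997 V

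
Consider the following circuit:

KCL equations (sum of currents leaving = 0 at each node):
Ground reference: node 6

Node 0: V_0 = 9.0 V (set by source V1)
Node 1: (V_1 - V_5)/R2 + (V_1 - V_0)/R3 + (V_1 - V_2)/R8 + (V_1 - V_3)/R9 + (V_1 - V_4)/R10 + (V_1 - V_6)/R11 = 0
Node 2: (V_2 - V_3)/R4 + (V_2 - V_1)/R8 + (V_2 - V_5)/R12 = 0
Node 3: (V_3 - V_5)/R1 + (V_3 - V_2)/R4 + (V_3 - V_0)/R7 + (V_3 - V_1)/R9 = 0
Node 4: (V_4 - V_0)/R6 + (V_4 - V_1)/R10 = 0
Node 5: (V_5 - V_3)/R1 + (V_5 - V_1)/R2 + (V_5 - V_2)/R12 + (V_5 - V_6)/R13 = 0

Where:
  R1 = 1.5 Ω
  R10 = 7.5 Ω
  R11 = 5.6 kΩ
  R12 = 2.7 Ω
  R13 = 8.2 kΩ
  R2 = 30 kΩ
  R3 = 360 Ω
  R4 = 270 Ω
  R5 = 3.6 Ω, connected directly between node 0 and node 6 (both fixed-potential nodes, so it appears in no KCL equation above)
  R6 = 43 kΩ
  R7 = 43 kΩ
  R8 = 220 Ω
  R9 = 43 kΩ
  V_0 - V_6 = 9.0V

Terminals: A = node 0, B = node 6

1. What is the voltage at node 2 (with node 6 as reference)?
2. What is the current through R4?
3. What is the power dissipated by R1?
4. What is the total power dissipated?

Nodal analysis, taking node 6 as the 0 V reference.
Source V1 fixes V_0 = 9 V.
KCL at each unknown node (sum of currents leaving = 0; resistances in Ω):
  Node 1: (V_1 - V_5)/30000 + (V_1 - 9)/360 + (V_1 - V_2)/220 + (V_1 - V_3)/43000 + (V_1 - V_4)/7.5 + (V_1 - 0)/5600 = 0
  Node 2: (V_2 - V_3)/270 + (V_2 - V_1)/220 + (V_2 - V_5)/2.7 = 0
  Node 3: (V_3 - V_5)/1.5 + (V_3 - V_2)/270 + (V_3 - 9)/43000 + (V_3 - V_1)/43000 = 0
  Node 4: (V_4 - 9)/43000 + (V_4 - V_1)/7.5 = 0
  Node 5: (V_5 - V_3)/1.5 + (V_5 - V_1)/30000 + (V_5 - V_2)/2.7 + (V_5 - 0)/8200 = 0
Collecting terms (coefficients in siemens):
  0.1409·V_1 - 0.004545·V_2 - 0.00002326·V_3 - 0.1333·V_4 - 0.00003333·V_5 = 0.025
  0.3786·V_2 - 0.004545·V_1 - 0.003704·V_3 - 0.3704·V_5 = 0
  0.6704·V_3 - 0.00002326·V_1 - 0.003704·V_2 - 0.6667·V_5 = 0.0002093
  0.1334·V_4 - 0.1333·V_1 = 0.0002093
  1.037·V_5 - 0.00003333·V_1 - 0.3704·V_2 - 0.6667·V_3 = 0
Solving these 5 simultaneous equations (Gaussian elimination) gives:
  V_1 = 8.144 V, V_2 = 7.939 V, V_3 = 7.937 V, V_4 = 8.144 V
  V_5 = 7.937 V
Part 1:
  Read off the nodal solution: V_2 = 7.939 V
Part 2:
  I_R4 = (V_2 - V_3)/R4 = (7.939 - 7.937)/270 = 0.00000901 A
  Magnitude: I_R4 = 0.00000901 A
Part 3:
  I_R1 = (V_3 - V_5)/R1 = (7.937 - 7.937)/1.5 = 0.00003856 A
  P_R1 = I_R1² × R1 = (0.00003856)² × 1.5 = 0.00000000223 W
Part 4:
  Power in each resistor, P = (ΔV)²/R:
    P_R1 = (7.937 - 7.937)²/1.5 = 0.00000000223 W
    P_R2 = (8.144 - 7.937)²/30000 = 0.000001434 W
    P_R3 = (9 - 8.144)²/360 = 0.002035 W
    P_R4 = (7.939 - 7.937)²/270 = 0.00000002192 W
    P_R5 = (9 - 0)²/3.6 = 22.5 W
    P_R6 = (9 - 8.144)²/43000 = 0.00001703 W
    P_R7 = (9 - 7.937)²/43000 = 0.00002629 W
    P_R8 = (8.144 - 7.939)²/220 = 0.0001909 W
    P_R9 = (8.144 - 7.937)²/43000 = 0.0000009998 W
    P_R10 = (8.144 - 8.144)²/7.5 = 0.000000002971 W
    P_R11 = (8.144 - 0)²/5600 = 0.01184 W
    P_R12 = (7.939 - 7.937)²/2.7 = 0.000002297 W
    P_R13 = (7.937 - 0)²/8200 = 0.007682 W
  P_total = P_R1 + P_R2 + P_R3 + P_R4 + P_R5 + P_R6 + P_R7 + P_R8 + P_R9 + P_R10 + P_R11 + P_R12 + P_R13 = 22.52 W

Final answers:
1. V_2 = 7.939 V
2. I_R4 = 9.01e-06 A
3. P_R1 = 2.23e-09 W
4. P_total = 22.52 W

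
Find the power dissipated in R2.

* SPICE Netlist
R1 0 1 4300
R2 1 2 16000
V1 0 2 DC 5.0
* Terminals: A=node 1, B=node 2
Nodal analysis, taking node 2 as the 0 V reference.
Source V1 fixes V_0 = 5 V.
KCL at each unknown node (sum of currents leaving = 0; resistances in Ω):
  Node 1: (V_1 - 5)/4300 + (V_1 - 0)/16000 = 0
Collecting terms: 0.0002951 × V_1 = 0.001163  =>  V_1 = 3.941 V
I_R2 = (V_1 - V_2)/R2 = (3.941 - 0)/16000 = 0.0002463 A
P_R2 = I_R2² × R2 = (0.0002463)² × 16000 = 0.0009707 W

Final answer: 0.0009707 W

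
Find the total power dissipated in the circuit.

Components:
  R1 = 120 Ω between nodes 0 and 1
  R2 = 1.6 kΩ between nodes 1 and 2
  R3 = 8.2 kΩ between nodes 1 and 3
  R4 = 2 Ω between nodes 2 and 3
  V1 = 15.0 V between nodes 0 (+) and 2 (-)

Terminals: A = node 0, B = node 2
Nodal analysis, taking node 2 as the 0 V reference.
Source V1 fixes V_0 = 15 V.
KCL at each unknown node (sum of currents leaving = 0; resistances in Ω):
  Node 1: (V_1 - 15)/120 + (V_1 - 0)/1600 + (V_1 - V_3)/8200 = 0
  Node 3: (V_3 - V_1)/8200 + (V_3 - 0)/2 = 0
Collecting terms (coefficients in siemens):
  0.00908·V_1 - 0.000122·V_3 = 0.125
  0.5001·V_3 - 0.000122·V_1 = 0
Determinant D = (0.00908)(0.5001) - (-0.000122)(-0.000122) = 0.004541
V_1 = [(0.125)(0.5001) - (-0.000122)(0)]/D = 13.77 V
V_3 = [(0.00908)(0) - (0.125)(-0.000122)]/D = 0.003357 V
Power in each resistor, P = (ΔV)²/R:
  P_R1 = (15 - 13.77)²/120 = 0.01269 W
  P_R2 = (13.77 - 0)²/1600 = 0.1184 W
  P_R3 = (13.77 - 0.003357)²/8200 = 0.0231 W
  P_R4 = (0 - 0.003357)²/2 = 0.000005634 W
P_total = P_R1 + P_R2 + P_R3 + P_R4 = 0.1542 W

Final answer: 0.1542 W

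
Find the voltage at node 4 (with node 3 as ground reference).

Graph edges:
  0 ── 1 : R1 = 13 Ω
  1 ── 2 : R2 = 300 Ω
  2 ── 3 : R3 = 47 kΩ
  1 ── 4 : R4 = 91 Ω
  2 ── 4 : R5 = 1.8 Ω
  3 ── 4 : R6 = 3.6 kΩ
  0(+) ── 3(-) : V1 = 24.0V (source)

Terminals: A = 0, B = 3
Nodal analysis, taking node 3 as the 0 V reference.
Source V1 fixes V_0 = 24 V.
KCL at each unknown node (sum of currents leaving = 0; resistances in Ω):
  Node 1: (V_1 - 24)/13 + (V_1 - V_2)/300 + (V_1 - V_4)/91 = 0
  Node 2: (V_2 - V_1)/300 + (V_2 - 0)/47000 + (V_2 - V_4)/1.8 = 0
  Node 4: (V_4 - V_1)/91 + (V_4 - V_2)/1.8 + (V_4 - 0)/3600 = 0
Collecting terms (coefficients in siemens):
  0.09125·V_1 - 0.003333·V_2 - 0.01099·V_4 = 1.846
  0.5589·V_2 - 0.003333·V_1 - 0.5556·V_4 = 0
  0.5668·V_4 - 0.01099·V_1 - 0.5556·V_2 = 0
Solving these 3 simultaneous equations (Gaussian elimination) gives:
  V_1 = 23.91 V, V_2 = 23.42 V, V_4 = 23.42 V
The requested potential is V_4 = 23.42 V.

Final answer: V_4 = 23.42 V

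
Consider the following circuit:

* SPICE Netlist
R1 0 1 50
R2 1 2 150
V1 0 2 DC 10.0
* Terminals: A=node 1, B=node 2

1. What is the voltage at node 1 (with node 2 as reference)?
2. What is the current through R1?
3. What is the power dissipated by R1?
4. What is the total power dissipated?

Nodal analysis, taking node 2 as the 0 V reference.
Source V1 fixes V_0 = 10 V.
KCL at each unknown node (sum of currents leaving = 0; resistances in Ω):
  Node 1: (V_1 - 10)/50 + (V_1 - 0)/150 = 0
Collecting terms: 0.02667 × V_1 = 0.2  =>  V_1 = 7.5 V
Part 1:
  Read off the nodal solution: V_1 = 7.5 V
Part 2:
  I_R1 = (V_0 - V_1)/R1 = (10 - 7.5)/50 = 0.05 A
  Magnitude: I_R1 = 0.05 A
Part 3:
  I_R1 = (V_0 - V_1)/R1 = (10 - 7.5)/50 = 0.05 A
  P_R1 = I_R1² × R1 = (0.05)² × 50 = 0.125 W
Part 4:
  Power in each resistor, P = (ΔV)²/R:
    P_R1 = (10 - 7.5)²/50 = 0.125 W
    P_R2 = (7.5 - 0)²/150 = 0.375 W
  P_total = P_R1 + P_R2 = 0.5 W

Final answers:
1. V_1 = 7.5 V
2. I_R1 = 0.05 A
3. P_R1 = 0.125 W
4. P_total = 0.5 W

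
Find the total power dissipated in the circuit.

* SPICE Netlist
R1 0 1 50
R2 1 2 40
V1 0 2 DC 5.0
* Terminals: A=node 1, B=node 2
Nodal analysis, taking node 2 as the 0 V reference.
Source V1 fixes V_0 = 5 V.
KCL at each unknown node (sum of currents leaving = 0; resistances in Ω):
  Node 1: (V_1 - 5)/50 + (V_1 - 0)/40 = 0
Collecting terms: 0.045 × V_1 = 0.1  =>  V_1 = 2.222 V
Power in each resistor, P = (ΔV)²/R:
  P_R1 = (5 - 2.222)²/50 = 0.1543 W
  P_R2 = (2.222 - 0)²/40 = 0.1235 W
P_total = P_R1 + P_R2 = 0.2778 W

Final answer: 0.2778 W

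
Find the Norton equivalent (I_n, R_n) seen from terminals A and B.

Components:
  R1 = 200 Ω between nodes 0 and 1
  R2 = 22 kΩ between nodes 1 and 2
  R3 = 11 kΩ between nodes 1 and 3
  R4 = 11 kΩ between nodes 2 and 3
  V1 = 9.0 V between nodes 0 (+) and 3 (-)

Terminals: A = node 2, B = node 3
Find the Thévenin equivalent first; then I_n = V_th/R_th and R_n = R_th.
Step 1 — V_th is the open-circuit voltage V_A - V_B (nothing connected across the terminals).
Nodal analysis, taking node 3 as the 0 V reference.
Source V1 fixes V_0 = 9 V.
KCL at each unknown node (sum of currents leaving = 0; resistances in Ω):
  Node 1: (V_1 - 9)/200 + (V_1 - V_2)/22000 + (V_1 - 0)/11000 = 0
  Node 2: (V_2 - V_1)/22000 + (V_2 - 0)/11000 = 0
Collecting terms (coefficients in siemens):
  0.005136·V_1 - 0.00004545·V_2 = 0.045
  0.0001364·V_2 - 0.00004545·V_1 = 0
Determinant D = (0.005136)(0.0001364) - (-0.00004545)(-0.00004545) = 0.0000006983
V_1 = [(0.045)(0.0001364) - (-0.00004545)(0)]/D = 8.787 V
V_2 = [(0.005136)(0) - (0.045)(-0.00004545)]/D = 2.929 V
V_th = V_2 - V_3 = 2.929 - 0 = 2.929 V
Step 2 — R_th: zero the source — replace V1 by a short circuit (node 3 merges into node 0) — and find the resistance seen between A (node 2) and B (node 0).
Reduce the network between node 2 (A) and node 0 (B) by series/parallel combination:
  Rp1 = R1 ‖ R3 (parallel, both between nodes 0 and 1) = 1/(1/200 + 1/11000) = 196.4 Ω
  Rs1 = R2 + Rp1 (series, joined only at node 1) = 22000 + 196.4 = 22200 Ω
  Rp2 = R4 ‖ Rs1 (parallel, both between nodes 0 and 2) = 1/(1/11000 + 1/22200) = 7355 Ω
R_th = 7.355 kΩ
I_n = V_th/R_th = 2.929/7355 = 0.0003982 A, and R_n = R_th = 7.355 kΩ

Final answer: I_n = 0.0003982 A, R_n = 7.355 kΩ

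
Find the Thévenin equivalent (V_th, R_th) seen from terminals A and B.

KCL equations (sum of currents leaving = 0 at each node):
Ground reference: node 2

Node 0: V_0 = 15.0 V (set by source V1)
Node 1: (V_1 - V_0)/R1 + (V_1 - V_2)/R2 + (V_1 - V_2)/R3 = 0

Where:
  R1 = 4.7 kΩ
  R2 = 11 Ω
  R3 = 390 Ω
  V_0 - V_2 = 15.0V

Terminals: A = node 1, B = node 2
Step 1 — V_th is the open-circuit voltage V_A - V_B (nothing connected across the terminals).
Nodal analysis, taking node 2 as the 0 V reference.
Source V1 fixes V_0 = 15 V.
KCL at each unknown node (sum of currents leaving = 0; resistances in Ω):
  Node 1: (V_1 - 15)/4700 + (V_1 - 0)/11 + (V_1 - 0)/390 = 0
Collecting terms: 0.09369 × V_1 = 0.003191  =>  V_1 = 0.03407 V
V_th = V_1 - V_2 = 0.03407 - 0 = 0.03407 V
Step 2 — R_th: zero the source — replace V1 by a short circuit (node 2 merges into node 0) — and find the resistance seen between A (node 1) and B (node 0).
Reduce the network between node 1 (A) and node 0 (B) by series/parallel combination:
  Rp1 = R1 ‖ R2 ‖ R3 (parallel, all between nodes 0 and 1) = 1/(1/4700 + 1/11 + 1/390) = 10.67 Ω
R_th = 10.67 Ω

Final answer: V_th = 0.03407 V, R_th = 10.67 Ω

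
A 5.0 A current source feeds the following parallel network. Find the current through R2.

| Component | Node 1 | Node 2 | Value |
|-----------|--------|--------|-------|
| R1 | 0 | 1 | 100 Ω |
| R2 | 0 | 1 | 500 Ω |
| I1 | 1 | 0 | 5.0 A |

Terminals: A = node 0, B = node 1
All resistors sit directly between nodes 0 and 1, so they are in parallel and share one voltage V; the full source current 5 A splits among them.
1/R_par = 1/100 + 1/500 = 0.012 S  =>  R_par = 83.33 Ω
V = I × R_par = 5 × 83.33 = 416.7 V
I_R2 = V/R2 = 416.7/500 = 0.8333 A

Final answer: 0.8333 A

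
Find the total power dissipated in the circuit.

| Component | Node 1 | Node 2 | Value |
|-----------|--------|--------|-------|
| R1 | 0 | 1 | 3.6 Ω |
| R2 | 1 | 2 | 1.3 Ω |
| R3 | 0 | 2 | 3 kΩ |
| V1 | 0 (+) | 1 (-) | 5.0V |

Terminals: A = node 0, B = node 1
Nodal analysis, taking node 1 as the 0 V reference.
Source V1 fixes V_0 = 5 V.
KCL at each unknown node (sum of currents leaving = 0; resistances in Ω):
  Node 2: (V_2 - 0)/1.3 + (V_2 - 5)/3000 = 0
Collecting terms: 0.7696 × V_2 = 0.001667  =>  V_2 = 0.002166 V
Power in each resistor, P = (ΔV)²/R:
  P_R1 = (5 - 0)²/3.6 = 6.944 W
  P_R2 = (0 - 0.002166)²/1.3 = 0.000003608 W
  P_R3 = (5 - 0.002166)²/3000 = 0.008326 W
P_total = P_R1 + P_R2 + P_R3 = 6.953 W

Final answer: 6.953 W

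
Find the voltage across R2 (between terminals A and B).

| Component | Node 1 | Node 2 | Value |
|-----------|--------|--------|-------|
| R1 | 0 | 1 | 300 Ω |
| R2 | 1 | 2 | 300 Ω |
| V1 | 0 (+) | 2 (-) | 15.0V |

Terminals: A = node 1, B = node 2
R1 and R2 are in series across V1 (node 0 → node 1 → node 2), and the output A–B is taken across R2, so this is a voltage divider.
Series current: I = V1/(R1 + R2) = 15/(300 + 300) = 15/600 = 0.025 A
V_R2 = I × R2 = V1 × R2/(R1 + R2) = 15 × 300/600 = 7.5 V

Final answer: 7.5 V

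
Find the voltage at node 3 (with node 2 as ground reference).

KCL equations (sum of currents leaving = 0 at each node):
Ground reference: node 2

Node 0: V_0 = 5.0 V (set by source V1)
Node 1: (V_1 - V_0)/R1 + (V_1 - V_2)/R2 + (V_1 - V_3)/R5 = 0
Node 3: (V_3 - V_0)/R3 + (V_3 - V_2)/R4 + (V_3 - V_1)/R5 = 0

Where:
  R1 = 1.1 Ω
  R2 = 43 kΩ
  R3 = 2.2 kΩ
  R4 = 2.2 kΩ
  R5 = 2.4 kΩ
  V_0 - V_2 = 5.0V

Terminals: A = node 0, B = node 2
Nodal analysis, taking node 2 as the 0 V reference.
Source V1 fixes V_0 = 5 V.
KCL at each unknown node (sum of currents leaving = 0; resistances in Ω):
  Node 1: (V_1 - 5)/1.1 + (V_1 - 0)/43000 + (V_1 - V_3)/2400 = 0
  Node 3: (V_3 - 5)/2200 + (V_3 - 0)/2200 + (V_3 - V_1)/2400 = 0
Collecting terms (coefficients in siemens):
  0.9095·V_1 - 0.0004167·V_3 = 4.545
  0.001326·V_3 - 0.0004167·V_1 = 0.002273
Determinant D = (0.9095)(0.001326) - (-0.0004167)(-0.0004167) = 0.001206
V_1 = [(4.545)(0.001326) - (-0.0004167)(0.002273)]/D = 4.999 V
V_3 = [(0.9095)(0.002273) - (4.545)(-0.0004167)]/D = 3.285 V
The requested potential is V_3 = 3.285 V.

Final answer: V_3 = 3.285 V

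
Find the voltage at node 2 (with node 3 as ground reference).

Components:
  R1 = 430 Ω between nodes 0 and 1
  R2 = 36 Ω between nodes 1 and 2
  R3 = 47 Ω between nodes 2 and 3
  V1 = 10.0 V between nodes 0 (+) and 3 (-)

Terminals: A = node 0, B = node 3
Nodal analysis, taking node 3 as the 0 V reference.
Source V1 fixes V_0 = 10 V.
KCL at each unknown node (sum of currents leaving = 0; resistances in Ω):
  Node 1: (V_1 - 10)/430 + (V_1 - V_2)/36 = 0
  Node 2: (V_2 - V_1)/36 + (V_2 - 0)/47 = 0
Collecting terms (coefficients in siemens):
  0.0301·V_1 - 0.02778·V_2 = 0.02326
  0.04905·V_2 - 0.02778·V_1 = 0
Determinant D = (0.0301)(0.04905) - (-0.02778)(-0.02778) = 0.0007051
V_1 = [(0.02326)(0.04905) - (-0.02778)(0)]/D = 1.618 V
V_2 = [(0.0301)(0) - (0.02326)(-0.02778)]/D = 0.9162 V
The requested potential is V_2 = 0.9162 V.

Final answer: V_2 = 0.9162 V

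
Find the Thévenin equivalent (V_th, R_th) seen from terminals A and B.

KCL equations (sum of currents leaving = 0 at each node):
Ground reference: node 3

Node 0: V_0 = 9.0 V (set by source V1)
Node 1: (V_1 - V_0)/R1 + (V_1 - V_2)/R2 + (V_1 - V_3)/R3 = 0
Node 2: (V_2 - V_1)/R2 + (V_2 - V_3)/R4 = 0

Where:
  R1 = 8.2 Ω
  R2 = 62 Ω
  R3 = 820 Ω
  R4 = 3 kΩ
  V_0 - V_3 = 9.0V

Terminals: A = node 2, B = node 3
Step 1 — V_th is the open-circuit voltage V_A - V_B (nothing connected across the terminals).
Nodal analysis, taking node 3 as the 0 V reference.
Source V1 fixes V_0 = 9 V.
KCL at each unknown node (sum of currents leaving = 0; resistances in Ω):
  Node 1: (V_1 - 9)/8.2 + (V_1 - V_2)/62 + (V_1 - 0)/820 = 0
  Node 2: (V_2 - V_1)/62 + (V_2 - 0)/3000 = 0
Collecting terms (coefficients in siemens):
  0.1393·V_1 - 0.01613·V_2 = 1.098
  0.01646·V_2 - 0.01613·V_1 = 0
Determinant D = (0.1393)(0.01646) - (-0.01613)(-0.01613) = 0.002033
V_1 = [(1.098)(0.01646) - (-0.01613)(0)]/D = 8.887 V
V_2 = [(0.1393)(0) - (1.098)(-0.01613)]/D = 8.707 V
V_th = V_2 - V_3 = 8.707 - 0 = 8.707 V
Step 2 — R_th: zero the source — replace V1 by a short circuit (node 3 merges into node 0) — and find the resistance seen between A (node 2) and B (node 0).
Reduce the network between node 2 (A) and node 0 (B) by series/parallel combination:
  Rp1 = R1 ‖ R3 (parallel, both between nodes 0 and 1) = 1/(1/8.2 + 1/820) = 8.119 Ω
  Rs1 = R2 + Rp1 (series, joined only at node 1) = 62 + 8.119 = 70.12 Ω
  Rp2 = R4 ‖ Rs1 (parallel, both between nodes 0 and 2) = 1/(1/3000 + 1/70.12) = 68.52 Ω
R_th = 68.52 Ω

Final answer: V_th = 8.707 V, R_th = 68.52 Ω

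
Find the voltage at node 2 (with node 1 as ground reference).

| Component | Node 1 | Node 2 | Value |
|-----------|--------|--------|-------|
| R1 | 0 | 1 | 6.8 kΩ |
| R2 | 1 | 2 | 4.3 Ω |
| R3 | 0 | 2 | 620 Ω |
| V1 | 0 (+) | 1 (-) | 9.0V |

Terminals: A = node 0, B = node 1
Nodal analysis, taking node 1 as the 0 V reference.
Source V1 fixes V_0 = 9 V.
KCL at each unknown node (sum of currents leaving = 0; resistances in Ω):
  Node 2: (V_2 - 0)/4.3 + (V_2 - 9)/620 = 0
Collecting terms: 0.2342 × V_2 = 0.01452  =>  V_2 = 0.06199 V
The requested potential is V_2 = 0.06199 V.

Final answer: V_2 = 0.06199 V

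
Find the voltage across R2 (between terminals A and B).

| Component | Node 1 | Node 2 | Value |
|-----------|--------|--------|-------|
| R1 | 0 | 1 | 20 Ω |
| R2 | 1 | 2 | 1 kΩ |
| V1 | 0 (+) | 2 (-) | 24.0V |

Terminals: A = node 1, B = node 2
R1 and R2 are in series across V1 (node 0 → node 1 → node 2), and the output A–B is taken across R2, so this is a voltage divider.
Series current: I = V1/(R1 + R2) = 24/(20 + 1000) = 24/1020 = 0.02353 A
V_R2 = I × R2 = V1 × R2/(R1 + R2) = 24 × 1000/1020 = 23.53 V

Final answer: 23.53 V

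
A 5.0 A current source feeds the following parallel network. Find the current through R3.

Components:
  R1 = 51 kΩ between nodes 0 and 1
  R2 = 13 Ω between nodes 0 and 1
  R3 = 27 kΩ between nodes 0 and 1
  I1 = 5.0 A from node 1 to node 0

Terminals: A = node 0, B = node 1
All resistors sit directly between nodes 0 and 1, so they are in parallel and share one voltage V; the full source current 5 A splits among them.
1/R_par = 1/51000 + 1/13 + 1/27000 = 0.07698 S  =>  R_par = 12.99 Ω
V = I × R_par = 5 × 12.99 = 64.95 V
I_R3 = V/R3 = 64.95/27000 = 0.002406 A

Final answer: 0.002406 A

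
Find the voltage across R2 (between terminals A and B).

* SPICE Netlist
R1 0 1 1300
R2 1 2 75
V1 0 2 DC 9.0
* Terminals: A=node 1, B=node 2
R1 and R2 are in series across V1 (node 0 → node 1 → node 2), and the output A–B is taken across R2, so this is a voltage divider.
Series current: I = V1/(R1 + R2) = 9/(1300 + 75) = 9/1375 = 0.006545 A
V_R2 = I × R2 = V1 × R2/(R1 + R2) = 9 × 75/1375 = 0.4909 V

Final answer: 0.4909 V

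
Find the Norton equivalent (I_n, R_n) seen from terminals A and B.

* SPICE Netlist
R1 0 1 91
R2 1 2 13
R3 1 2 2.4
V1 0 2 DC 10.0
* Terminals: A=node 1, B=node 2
Find the Thévenin equivalent first; then I_n = V_th/R_th and R_n = R_th.
Step 1 — V_th is the open-circuit voltage V_A - V_B (nothing connected across the terminals).
Nodal analysis, taking node 2 as the 0 V reference.
Source V1 fixes V_0 = 10 V.
KCL at each unknown node (sum of currents leaving = 0; resistances in Ω):
  Node 1: (V_1 - 10)/91 + (V_1 - 0)/13 + (V_1 - 0)/2.4 = 0
Collecting terms: 0.5046 × V_1 = 0.1099  =>  V_1 = 0.2178 V
V_th = V_1 - V_2 = 0.2178 - 0 = 0.2178 V
Step 2 — R_th: zero the source — replace V1 by a short circuit (node 2 merges into node 0) — and find the resistance seen between A (node 1) and B (node 0).
Reduce the network between node 1 (A) and node 0 (B) by series/parallel combination:
  Rp1 = R1 ‖ R2 ‖ R3 (parallel, all between nodes 0 and 1) = 1/(1/91 + 1/13 + 1/2.4) = 1.982 Ω
R_th = 1.982 Ω
I_n = V_th/R_th = 0.2178/1.982 = 0.1099 A, and R_n = R_th = 1.982 Ω

Final answer: I_n = 0.1099 A, R_n = 1.982 Ω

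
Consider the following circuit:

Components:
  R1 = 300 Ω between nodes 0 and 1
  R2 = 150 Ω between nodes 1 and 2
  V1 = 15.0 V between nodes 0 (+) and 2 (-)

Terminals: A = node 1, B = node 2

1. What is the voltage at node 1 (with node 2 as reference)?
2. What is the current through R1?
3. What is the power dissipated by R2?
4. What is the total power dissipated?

Nodal analysis, taking node 2 as the 0 V reference.
Source V1 fixes V_0 = 15 V.
KCL at each unknown node (sum of currents leaving = 0; resistances in Ω):
  Node 1: (V_1 - 15)/300 + (V_1 - 0)/150 = 0
Collecting terms: 0.01 × V_1 = 0.05  =>  V_1 = 5 V
Part 1:
  Read off the nodal solution: V_1 = 5 V
Part 2:
  I_R1 = (V_0 - V_1)/R1 = (15 - 5)/300 = 0.03333 A
  Magnitude: I_R1 = 0.03333 A
Part 3:
  I_R2 = (V_1 - V_2)/R2 = (5 - 0)/150 = 0.03333 A
  P_R2 = I_R2² × R2 = (0.03333)² × 150 = 0.1667 W
Part 4:
  Power in each resistor, P = (ΔV)²/R:
    P_R1 = (15 - 5)²/300 = 0.3333 W
    P_R2 = (5 - 0)²/150 = 0.1667 W
  P_total = P_R1 + P_R2 = 0.5 W

Final answers:
1. V_1 = 5 V
2. I_R1 = 0.03333 A
3. P_R2 = 0.1667 W
4. P_total = 0.5 W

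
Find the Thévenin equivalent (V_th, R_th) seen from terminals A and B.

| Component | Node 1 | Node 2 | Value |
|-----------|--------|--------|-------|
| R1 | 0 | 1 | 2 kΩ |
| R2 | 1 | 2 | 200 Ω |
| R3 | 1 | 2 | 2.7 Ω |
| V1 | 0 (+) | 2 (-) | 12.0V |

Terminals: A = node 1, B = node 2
Step 1 — V_th is the open-circuit voltage V_A - V_B (nothing connected across the terminals).
Nodal analysis, taking node 2 as the 0 V reference.
Source V1 fixes V_0 = 12 V.
KCL at each unknown node (sum of currents leaving = 0; resistances in Ω):
  Node 1: (V_1 - 12)/2000 + (V_1 - 0)/200 + (V_1 - 0)/2.7 = 0
Collecting terms: 0.3759 × V_1 = 0.006  =>  V_1 = 0.01596 V
V_th = V_1 - V_2 = 0.01596 - 0 = 0.01596 V
Step 2 — R_th: zero the source — replace V1 by a short circuit (node 2 merges into node 0) — and find the resistance seen between A (node 1) and B (node 0).
Reduce the network between node 1 (A) and node 0 (B) by series/parallel combination:
  Rp1 = R1 ‖ R2 ‖ R3 (parallel, all between nodes 0 and 1) = 1/(1/2000 + 1/200 + 1/2.7) = 2.66 Ω
R_th = 2.66 Ω

Final answer: V_th = 0.01596 V, R_th = 2.66 Ω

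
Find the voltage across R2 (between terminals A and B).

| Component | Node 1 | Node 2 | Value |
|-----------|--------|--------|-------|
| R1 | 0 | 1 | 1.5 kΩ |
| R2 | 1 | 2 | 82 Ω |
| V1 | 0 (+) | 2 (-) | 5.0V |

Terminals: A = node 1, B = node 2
R1 and R2 are in series across V1 (node 0 → node 1 → node 2), and the output A–B is taken across R2, so this is a voltage divider.
Series current: I = V1/(R1 + R2) = 5/(1500 + 82) = 5/1582 = 0.003161 A
V_R2 = I × R2 = V1 × R2/(R1 + R2) = 5 × 82/1582 = 0.2592 V

Final answer: 0.2592 V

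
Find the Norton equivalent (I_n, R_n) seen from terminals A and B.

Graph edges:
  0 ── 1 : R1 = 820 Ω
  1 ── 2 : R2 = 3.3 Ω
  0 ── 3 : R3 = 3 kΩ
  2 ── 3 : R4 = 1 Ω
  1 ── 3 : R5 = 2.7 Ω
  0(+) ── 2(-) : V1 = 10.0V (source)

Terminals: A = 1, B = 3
Find the Thévenin equivalent first; then I_n = V_th/R_th and R_n = R_th.
Step 1 — V_th is the open-circuit voltage V_A - V_B (nothing connected across the terminals).
Nodal analysis, taking node 2 as the 0 V reference.
Source V1 fixes V_0 = 10 V.
KCL at each unknown node (sum of currents leaving = 0; resistances in Ω):
  Node 1: (V_1 - 10)/820 + (V_1 - 0)/3.3 + (V_1 - V_3)/2.7 = 0
  Node 3: (V_3 - 10)/3000 + (V_3 - 0)/1 + (V_3 - V_1)/2.7 = 0
Collecting terms (coefficients in siemens):
  0.6746·V_1 - 0.3704·V_3 = 0.0122
  1.371·V_3 - 0.3704·V_1 = 0.003333
Determinant D = (0.6746)(1.371) - (-0.3704)(-0.3704) = 0.7875
V_1 = [(0.0122)(1.371) - (-0.3704)(0.003333)]/D = 0.02279 V
V_3 = [(0.6746)(0.003333) - (0.0122)(-0.3704)]/D = 0.008591 V
V_th = V_1 - V_3 = 0.02279 - 0.008591 = 0.0142 V
Step 2 — R_th: zero the source — replace V1 by a short circuit (node 2 merges into node 0) — and find the resistance seen between A (node 1) and B (node 3).
Reduce the network between node 1 (A) and node 3 (B) by series/parallel combination:
  Rp1 = R1 ‖ R2 (parallel, both between nodes 0 and 1) = 1/(1/820 + 1/3.3) = 3.287 Ω
  Rp2 = R3 ‖ R4 (parallel, both between nodes 0 and 3) = 1/(1/3000 + 1/1) = 0.9997 Ω
  Rs1 = Rp1 + Rp2 (series, joined only at node 0) = 3.287 + 0.9997 = 4.286 Ω
  Rp3 = R5 ‖ Rs1 (parallel, both between nodes 1 and 3) = 1/(1/2.7 + 1/4.286) = 1.657 Ω
R_th = 1.657 Ω
I_n = V_th/R_th = 0.0142/1.657 = 0.008574 A, and R_n = R_th = 1.657 Ω

Final answer: I_n = 0.008574 A, R_n = 1.657 Ω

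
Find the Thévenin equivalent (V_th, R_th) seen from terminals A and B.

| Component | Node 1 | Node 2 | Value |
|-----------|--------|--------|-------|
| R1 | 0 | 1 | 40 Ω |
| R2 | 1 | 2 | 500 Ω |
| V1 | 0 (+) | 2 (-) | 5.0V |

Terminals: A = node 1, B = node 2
Step 1 — V_th is the open-circuit voltage V_A - V_B (nothing connected across the terminals).
Nodal analysis, taking node 2 as the 0 V reference.
Source V1 fixes V_0 = 5 V.
KCL at each unknown node (sum of currents leaving = 0; resistances in Ω):
  Node 1: (V_1 - 5)/40 + (V_1 - 0)/500 = 0
Collecting terms: 0.027 × V_1 = 0.125  =>  V_1 = 4.63 V
V_th = V_1 - V_2 = 4.63 - 0 = 4.63 V
Step 2 — R_th: zero the source — replace V1 by a short circuit (node 2 merges into node 0) — and find the resistance seen between A (node 1) and B (node 0).
Reduce the network between node 1 (A) and node 0 (B) by series/parallel combination:
  Rp1 = R1 ‖ R2 (parallel, both between nodes 0 and 1) = 1/(1/40 + 1/500) = 37.04 Ω
R_th = 37.04 Ω

Final answer: V_th = 4.63 V, R_th = 37.04 Ω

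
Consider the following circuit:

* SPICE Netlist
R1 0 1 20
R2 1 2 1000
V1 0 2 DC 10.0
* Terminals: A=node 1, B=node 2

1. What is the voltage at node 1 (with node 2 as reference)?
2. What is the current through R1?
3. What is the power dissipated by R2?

Nodal analysis, taking node 2 as the 0 V reference.
Source V1 fixes V_0 = 10 V.
KCL at each unknown node (sum of currents leaving = 0; resistances in Ω):
  Node 1: (V_1 - 10)/20 + (V_1 - 0)/1000 = 0
Collecting terms: 0.051 × V_1 = 0.5  =>  V_1 = 9.804 V
Part 1:
  Read off the nodal solution: V_1 = 9.804 V
Part 2:
  I_R1 = (V_0 - V_1)/R1 = (10 - 9.804)/20 = 0.009804 A
  Magnitude: I_R1 = 0.009804 A
Part 3:
  I_R2 = (V_1 - V_2)/R2 = (9.804 - 0)/1000 = 0.009804 A
  P_R2 = I_R2² × R2 = (0.009804)² × 1000 = 0.09612 W

Final answers:
1. V_1 = 9.804 V
2. I_R1 = 0.009804 A
3. P_R2 = 0.09612 W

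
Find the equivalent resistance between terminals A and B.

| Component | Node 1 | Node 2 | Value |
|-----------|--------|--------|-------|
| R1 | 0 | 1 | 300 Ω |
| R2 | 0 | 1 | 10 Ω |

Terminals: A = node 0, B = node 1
Reduce the network between node 0 (A) and node 1 (B) by series/parallel combination:
  Rp1 = R1 ‖ R2 (parallel, both between nodes 0 and 1) = 1/(1/300 + 1/10) = 9.677 Ω
R_eq = 9.677 Ω

Final answer: 9.677 Ω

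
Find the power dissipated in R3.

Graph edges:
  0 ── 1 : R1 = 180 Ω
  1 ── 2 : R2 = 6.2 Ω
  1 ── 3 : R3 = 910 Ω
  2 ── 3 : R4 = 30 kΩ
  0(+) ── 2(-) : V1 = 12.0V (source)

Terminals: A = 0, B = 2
Nodal analysis, taking node 2 as the 0 V reference.
Source V1 fixes V_0 = 12 V.
KCL at each unknown node (sum of currents leaving = 0; resistances in Ω):
  Node 1: (V_1 - 12)/180 + (V_1 - 0)/6.2 + (V_1 - V_3)/910 = 0
  Node 3: (V_3 - V_1)/910 + (V_3 - 0)/30000 = 0
Collecting terms (coefficients in siemens):
  0.1679·V_1 - 0.001099·V_3 = 0.06667
  0.001132·V_3 - 0.001099·V_1 = 0
Determinant D = (0.1679)(0.001132) - (-0.001099)(-0.001099) = 0.0001889
V_1 = [(0.06667)(0.001132) - (-0.001099)(0)]/D = 0.3995 V
V_3 = [(0.1679)(0) - (0.06667)(-0.001099)]/D = 0.3877 V
I_R3 = (V_1 - V_3)/R3 = (0.3995 - 0.3877)/910 = 0.00001292 A
P_R3 = I_R3² × R3 = (0.00001292)² × 910 = 0.000000152 W

Final answer: 1.52e-07 W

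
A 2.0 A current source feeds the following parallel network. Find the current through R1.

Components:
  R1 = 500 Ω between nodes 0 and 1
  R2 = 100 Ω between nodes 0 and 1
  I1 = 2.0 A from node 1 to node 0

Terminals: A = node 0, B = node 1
All resistors sit directly between nodes 0 and 1, so they are in parallel and share one voltage V; the full source current 2 A splits among them.
1/R_par = 1/500 + 1/100 = 0.012 S  =>  R_par = 83.33 Ω
V = I × R_par = 2 × 83.33 = 166.7 V
I_R1 = V/R1 = 166.7/500 = 0.3333 A

Final answer: 0.3333 A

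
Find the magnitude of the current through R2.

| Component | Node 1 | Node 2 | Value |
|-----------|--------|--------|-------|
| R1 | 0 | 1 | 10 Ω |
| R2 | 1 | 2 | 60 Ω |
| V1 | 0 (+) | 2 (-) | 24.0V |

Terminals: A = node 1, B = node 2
Nodal analysis, taking node 2 as the 0 V reference.
Source V1 fixes V_0 = 24 V.
KCL at each unknown node (sum of currents leaving = 0; resistances in Ω):
  Node 1: (V_1 - 24)/10 + (V_1 - 0)/60 = 0
Collecting terms: 0.1167 × V_1 = 2.4  =>  V_1 = 20.57 V
I_R2 = (V_1 - V_2)/R2 = (20.57 - 0)/60 = 0.3429 A
|I_R2| = 0.3429 A

Final answer: |I_R2| = 0.3429 A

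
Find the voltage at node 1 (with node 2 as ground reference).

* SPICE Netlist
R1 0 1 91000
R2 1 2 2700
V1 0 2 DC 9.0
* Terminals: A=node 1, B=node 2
Nodal analysis, taking node 2 as the 0 V reference.
Source V1 fixes V_0 = 9 V.
KCL at each unknown node (sum of currents leaving = 0; resistances in Ω):
  Node 1: (V_1 - 9)/91000 + (V_1 - 0)/2700 = 0
Collecting terms: 0.0003814 × V_1 = 0.0000989  =>  V_1 = 0.2593 V
The requested potential is V_1 = 0.2593 V.

Final answer: V_1 = 0.2593 V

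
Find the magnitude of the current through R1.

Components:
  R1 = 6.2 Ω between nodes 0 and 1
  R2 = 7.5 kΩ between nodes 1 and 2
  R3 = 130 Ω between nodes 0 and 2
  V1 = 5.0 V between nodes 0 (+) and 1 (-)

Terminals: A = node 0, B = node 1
Nodal analysis, taking node 1 as the 0 V reference.
Source V1 fixes V_0 = 5 V.
KCL at each unknown node (sum of currents leaving = 0; resistances in Ω):
  Node 2: (V_2 - 0)/7500 + (V_2 - 5)/130 = 0
Collecting terms: 0.007826 × V_2 = 0.03846  =>  V_2 = 4.915 V
I_R1 = (V_0 - V_1)/R1 = (5 - 0)/6.2 = 0.8065 A
|I_R1| = 0.8065 A

Final answer: |I_R1| = 0.8065 A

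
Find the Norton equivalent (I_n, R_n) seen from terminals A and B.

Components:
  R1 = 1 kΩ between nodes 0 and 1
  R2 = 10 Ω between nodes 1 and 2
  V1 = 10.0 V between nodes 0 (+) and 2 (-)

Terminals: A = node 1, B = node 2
Find the Thévenin equivalent first; then I_n = V_th/R_th and R_n = R_th.
Step 1 — V_th is the open-circuit voltage V_A - V_B (nothing connected across the terminals).
Nodal analysis, taking node 2 as the 0 V reference.
Source V1 fixes V_0 = 10 V.
KCL at each unknown node (sum of currents leaving = 0; resistances in Ω):
  Node 1: (V_1 - 10)/1000 + (V_1 - 0)/10 = 0
Collecting terms: 0.101 × V_1 = 0.01  =>  V_1 = 0.09901 V
V_th = V_1 - V_2 = 0.09901 - 0 = 0.09901 V
Step 2 — R_th: zero the source — replace V1 by a short circuit (node 2 merges into node 0) — and find the resistance seen between A (node 1) and B (node 0).
Reduce the network between node 1 (A) and node 0 (B) by series/parallel combination:
  Rp1 = R1 ‖ R2 (parallel, both between nodes 0 and 1) = 1/(1/1000 + 1/10) = 9.901 Ω
R_th = 9.901 Ω
I_n = V_th/R_th = 0.09901/9.901 = 0.01 A, and R_n = R_th = 9.901 Ω

Final answer: I_n = 0.01 A, R_n = 9.901 Ω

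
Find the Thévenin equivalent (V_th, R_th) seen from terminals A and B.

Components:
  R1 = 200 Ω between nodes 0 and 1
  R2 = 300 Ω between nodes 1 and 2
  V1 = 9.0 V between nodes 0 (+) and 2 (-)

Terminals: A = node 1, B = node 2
Step 1 — V_th is the open-circuit voltage V_A - V_B (nothing connected across the terminals).
Nodal analysis, taking node 2 as the 0 V reference.
Source V1 fixes V_0 = 9 V.
KCL at each unknown node (sum of currents leaving = 0; resistances in Ω):
  Node 1: (V_1 - 9)/200 + (V_1 - 0)/300 = 0
Collecting terms: 0.008333 × V_1 = 0.045  =>  V_1 = 5.4 V
V_th = V_1 - V_2 = 5.4 - 0 = 5.4 V
Step 2 — R_th: zero the source — replace V1 by a short circuit (node 2 merges into node 0) — and find the resistance seen between A (node 1) and B (node 0).
Reduce the network between node 1 (A) and node 0 (B) by series/parallel combination:
  Rp1 = R1 ‖ R2 (parallel, both between nodes 0 and 1) = 1/(1/200 + 1/300) = 120 Ω
R_th = 120 Ω

Final answer: V_th = 5.4 V, R_th = 120 Ω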